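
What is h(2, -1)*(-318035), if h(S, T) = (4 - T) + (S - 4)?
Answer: -954105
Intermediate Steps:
h(S, T) = S - T (h(S, T) = (4 - T) + (-4 + S) = S - T)
h(2, -1)*(-318035) = (2 - 1*(-1))*(-318035) = (2 + 1)*(-318035) = 3*(-318035) = -954105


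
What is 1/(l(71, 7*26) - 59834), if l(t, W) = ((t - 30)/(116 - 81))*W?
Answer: -5/298104 ≈ -1.6773e-5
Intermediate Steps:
l(t, W) = W*(-6/7 + t/35) (l(t, W) = ((-30 + t)/35)*W = ((-30 + t)*(1/35))*W = (-6/7 + t/35)*W = W*(-6/7 + t/35))
1/(l(71, 7*26) - 59834) = 1/((7*26)*(-30 + 71)/35 - 59834) = 1/((1/35)*182*41 - 59834) = 1/(1066/5 - 59834) = 1/(-298104/5) = -5/298104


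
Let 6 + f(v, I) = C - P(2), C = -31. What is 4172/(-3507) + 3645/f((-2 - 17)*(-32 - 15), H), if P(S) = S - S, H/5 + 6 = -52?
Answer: -1848197/18537 ≈ -99.703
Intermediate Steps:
H = -290 (H = -30 + 5*(-52) = -30 - 260 = -290)
P(S) = 0
f(v, I) = -37 (f(v, I) = -6 + (-31 - 1*0) = -6 + (-31 + 0) = -6 - 31 = -37)
4172/(-3507) + 3645/f((-2 - 17)*(-32 - 15), H) = 4172/(-3507) + 3645/(-37) = 4172*(-1/3507) + 3645*(-1/37) = -596/501 - 3645/37 = -1848197/18537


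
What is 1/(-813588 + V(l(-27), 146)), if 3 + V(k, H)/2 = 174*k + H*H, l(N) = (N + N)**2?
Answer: 1/243806 ≈ 4.1016e-6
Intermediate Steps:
l(N) = 4*N**2 (l(N) = (2*N)**2 = 4*N**2)
V(k, H) = -6 + 2*H**2 + 348*k (V(k, H) = -6 + 2*(174*k + H*H) = -6 + 2*(174*k + H**2) = -6 + 2*(H**2 + 174*k) = -6 + (2*H**2 + 348*k) = -6 + 2*H**2 + 348*k)
1/(-813588 + V(l(-27), 146)) = 1/(-813588 + (-6 + 2*146**2 + 348*(4*(-27)**2))) = 1/(-813588 + (-6 + 2*21316 + 348*(4*729))) = 1/(-813588 + (-6 + 42632 + 348*2916)) = 1/(-813588 + (-6 + 42632 + 1014768)) = 1/(-813588 + 1057394) = 1/243806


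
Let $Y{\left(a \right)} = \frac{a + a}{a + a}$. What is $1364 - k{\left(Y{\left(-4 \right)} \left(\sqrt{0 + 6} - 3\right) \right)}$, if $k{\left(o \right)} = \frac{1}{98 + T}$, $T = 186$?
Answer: $\frac{387375}{284} \approx 1364.0$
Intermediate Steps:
$Y{\left(a \right)} = 1$ ($Y{\left(a \right)} = \frac{2 a}{2 a} = 2 a \frac{1}{2 a} = 1$)
$k{\left(o \right)} = \frac{1}{284}$ ($k{\left(o \right)} = \frac{1}{98 + 186} = \frac{1}{284}$)
$1364 - k{\left(Y{\left(-4 \right)} \left(\sqrt{0 + 6} - 3\right) \right)} = 1364 - \frac{1}{284} = \frac{387375}{284}$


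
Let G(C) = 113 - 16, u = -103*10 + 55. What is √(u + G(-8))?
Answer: I*√878 ≈ 29.631*I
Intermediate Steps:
u = -975 (u = -1030 + 55 = -975)
G(C) = 97
√(u + G(-8)) = √(-975 + 97) = √(-878) = I*√878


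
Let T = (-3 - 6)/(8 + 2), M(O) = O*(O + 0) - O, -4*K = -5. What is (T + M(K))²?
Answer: 2209/6400 ≈ 0.34516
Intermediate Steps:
K = 5/4 (K = -¼*(-5) = 5/4 ≈ 1.2500)
M(O) = O² - O (M(O) = O*O - O = O² - O)
T = -9/10 ≈ -0.90000
(T + M(K))² = (-9/10 + 5*(-1 + 5/4)/4)² = (-9/10 + (5/4)*(¼))² = (-9/10 + 5/16)² = (-47/80)² = 2209/6400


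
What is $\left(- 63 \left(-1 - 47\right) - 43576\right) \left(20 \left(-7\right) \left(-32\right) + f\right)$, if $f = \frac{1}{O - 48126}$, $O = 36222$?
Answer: $- \frac{270329359411}{1488} \approx -1.8167 \cdot 10^{8}$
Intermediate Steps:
$f = - \frac{1}{11904}$ ($f = \frac{1}{36222 - 48126} = \frac{1}{-11904} = - \frac{1}{11904} \approx -8.4005 \cdot 10^{-5}$)
$\left(- 63 \left(-1 - 47\right) - 43576\right) \left(20 \left(-7\right) \left(-32\right) + f\right) = \left(- 63 \left(-1 - 47\right) - 43576\right) \left(20 \left(-7\right) \left(-32\right) - \frac{1}{11904}\right) = \left(\left(-63\right) \left(-48\right) - 43576\right) \left(\left(-140\right) \left(-32\right) - \frac{1}{11904}\right) = \left(3024 - 43576\right) \left(4480 - \frac{1}{11904}\right) = \left(-40552\right) \frac{53329919}{11904} = - \frac{270329359411}{1488}$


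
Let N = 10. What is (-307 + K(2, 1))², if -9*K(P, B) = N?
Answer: 7689529/81 ≈ 94933.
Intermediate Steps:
K(P, B) = -10/9 (K(P, B) = -⅑*10 = -10/9)
(-307 + K(2, 1))² = (-307 - 10/9)² = (-2773/9)² = 7689529/81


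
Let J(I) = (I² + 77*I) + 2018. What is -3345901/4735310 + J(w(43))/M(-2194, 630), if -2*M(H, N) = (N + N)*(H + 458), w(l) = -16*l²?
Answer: 206498423120359/258945692040 ≈ 797.46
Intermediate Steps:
M(H, N) = -N*(458 + H) (M(H, N) = -(N + N)*(H + 458)/2 = -2*N*(458 + H)/2 = -N*(458 + H))
J(I) = 2018 + I² + 77*I
-3345901/4735310 + J(w(43))/M(-2194, 630) = -3345901/4735310 + (2018 + (-16*43²)² + 77*(-16*43²))/((-1*630*(458 - 2194))) = -3345901*1/4735310 + (2018 + (-16*1849)² + 77*(-16*1849))/((-1*630*(-1736))) = -3345901/4735310 + (2018 + (-29584)² + 77*(-29584))/1093680 = -3345901/4735310 + (2018 + 875213056 - 2277968)*(1/1093680) = -3345901/4735310 + 872937106*(1/1093680) = -3345901/4735310 + 436468553/546840 = 206498423120359/258945692040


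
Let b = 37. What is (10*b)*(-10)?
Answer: -3700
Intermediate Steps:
(10*b)*(-10) = (10*37)*(-10) = 370*(-10) = -3700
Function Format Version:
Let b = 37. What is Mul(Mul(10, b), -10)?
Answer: -3700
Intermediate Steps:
Mul(Mul(10, b), -10) = Mul(Mul(10, 37), -10) = Mul(370, -10) = -3700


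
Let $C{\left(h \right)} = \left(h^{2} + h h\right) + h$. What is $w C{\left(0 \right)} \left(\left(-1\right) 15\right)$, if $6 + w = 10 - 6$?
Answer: $0$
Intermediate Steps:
$w = -2$ ($w = -6 + \left(10 - 6\right) = -6 + 4 = -2$)
$C{\left(h \right)} = h + 2 h^{2}$ ($C{\left(h \right)} = \left(h^{2} + h^{2}\right) + h = 2 h^{2} + h = h + 2 h^{2}$)
$w C{\left(0 \right)} \left(\left(-1\right) 15\right) = - 2 \cdot 0 \left(1 + 2 \cdot 0\right) \left(\left(-1\right) 15\right) = - 2 \cdot 0 \left(1 + 0\right) \left(-15\right) = - 2 \cdot 0 \cdot 1 \left(-15\right) = \left(-2\right) 0 \left(-15\right) = 0 \left(-15\right) = 0$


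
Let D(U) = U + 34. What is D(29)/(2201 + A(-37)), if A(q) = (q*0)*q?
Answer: 63/2201 ≈ 0.028623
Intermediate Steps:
A(q) = 0 (A(q) = 0*q = 0)
D(U) = 34 + U
D(29)/(2201 + A(-37)) = (34 + 29)/(2201 + 0) = 63/2201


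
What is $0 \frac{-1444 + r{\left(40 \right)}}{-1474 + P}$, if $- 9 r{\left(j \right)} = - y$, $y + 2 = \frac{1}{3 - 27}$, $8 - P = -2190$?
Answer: $0$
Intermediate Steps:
$P = 2198$ ($P = 8 - -2190 = 8 + 2190 = 2198$)
$y = - \frac{49}{24}$ ($y = -2 + \frac{1}{3 - 27} = -2 + \frac{1}{-24} = -2 - \frac{1}{24} = - \frac{49}{24} \approx -2.0417$)
$r{\left(j \right)} = - \frac{49}{216}$ ($r{\left(j \right)} = - \frac{\left(-1\right) \left(- \frac{49}{24}\right)}{9} = \left(- \frac{1}{9}\right) \frac{49}{24} = - \frac{49}{216}$)
$0 \frac{-1444 + r{\left(40 \right)}}{-1474 + P} = 0 \frac{-1444 - \frac{49}{216}}{-1474 + 2198} = 0 \left(- \frac{311953}{216 \cdot 724}\right) = 0 \left(\left(- \frac{311953}{216}\right) \frac{1}{724}\right) = 0 \left(- \frac{311953}{156384}\right) = 0$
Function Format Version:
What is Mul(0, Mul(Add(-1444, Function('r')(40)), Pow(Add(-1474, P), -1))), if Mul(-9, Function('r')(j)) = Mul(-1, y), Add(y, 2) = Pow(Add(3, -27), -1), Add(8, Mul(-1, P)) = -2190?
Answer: 0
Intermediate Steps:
P = 2198 (P = Add(8, Mul(-1, -2190)) = Add(8, 2190) = 2198)
y = Rational(-49, 24) (y = Add(-2, Pow(Add(3, -27), -1)) = Add(-2, Pow(-24, -1)) = Add(-2, Rational(-1, 24)) = Rational(-49, 24) ≈ -2.0417)
Function('r')(j) = Rational(-49, 216) (Function('r')(j) = Mul(Rational(-1, 9), Mul(-1, Rational(-49, 24))) = Mul(Rational(-1, 9), Rational(49, 24)) = Rational(-49, 216))
Mul(0, Mul(Add(-1444, Function('r')(40)), Pow(Add(-1474, P), -1))) = Mul(0, Mul(Add(-1444, Rational(-49, 216)), Pow(Add(-1474, 2198), -1))) = Mul(0, Mul(Rational(-311953, 216), Pow(724, -1))) = Mul(0, Mul(Rational(-311953, 216), Rational(1, 724))) = Mul(0, Rational(-311953, 156384)) = 0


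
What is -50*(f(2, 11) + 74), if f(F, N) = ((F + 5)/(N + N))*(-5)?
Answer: -39825/11 ≈ -3620.5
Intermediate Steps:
f(F, N) = -5*(5 + F)/(2*N) (f(F, N) = ((5 + F)/((2*N)))*(-5) = ((5 + F)*(1/(2*N)))*(-5) = ((5 + F)/(2*N))*(-5) = -5*(5 + F)/(2*N))
-50*(f(2, 11) + 74) = -50*((5/2)*(-5 - 1*2)/11 + 74) = -50*((5/2)*(1/11)*(-5 - 2) + 74) = -50*((5/2)*(1/11)*(-7) + 74) = -50*(-35/22 + 74) = -50*1593/22 = -39825/11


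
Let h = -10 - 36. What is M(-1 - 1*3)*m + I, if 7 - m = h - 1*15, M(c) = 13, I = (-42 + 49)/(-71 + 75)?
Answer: 3543/4 ≈ 885.75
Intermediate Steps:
h = -46
I = 7/4 ≈ 1.7500
m = 68 (m = 7 - (-46 - 1*15) = 7 - (-46 - 15) = 7 - 1*(-61) = 7 + 61 = 68)
M(-1 - 1*3)*m + I = 13*68 + 7/4 = 884 + 7/4 = 3543/4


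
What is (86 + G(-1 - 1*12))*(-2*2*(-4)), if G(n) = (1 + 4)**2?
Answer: 1776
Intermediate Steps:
G(n) = 25 (G(n) = 5**2 = 25)
(86 + G(-1 - 1*12))*(-2*2*(-4)) = (86 + 25)*(-2*2*(-4)) = 111*(-4*(-4)) = 111*16 = 1776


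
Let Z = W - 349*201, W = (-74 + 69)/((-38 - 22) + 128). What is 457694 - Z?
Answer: 35893329/68 ≈ 5.2784e+5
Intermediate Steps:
W = -5/68 (W = -5/(-60 + 128) = -5/68 ≈ -0.073529)
Z = -4770137/68 (Z = -5/68 - 349*201 = -5/68 - 70149 = -4770137/68 ≈ -70149.)
457694 - Z = 457694 - 1*(-4770137/68) = 457694 + 4770137/68 = 35893329/68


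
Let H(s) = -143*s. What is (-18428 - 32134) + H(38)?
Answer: -55996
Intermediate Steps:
(-18428 - 32134) + H(38) = (-18428 - 32134) - 143*38 = -50562 - 5434 = -55996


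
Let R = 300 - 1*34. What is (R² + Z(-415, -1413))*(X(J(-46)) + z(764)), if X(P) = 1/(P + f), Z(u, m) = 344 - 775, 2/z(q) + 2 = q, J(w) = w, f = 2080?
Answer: 56611625/258318 ≈ 219.15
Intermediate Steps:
z(q) = 2/(-2 + q)
Z(u, m) = -431
R = 266 (R = 300 - 34 = 266)
X(P) = 1/(2080 + P) (X(P) = 1/(P + 2080) = 1/(2080 + P))
(R² + Z(-415, -1413))*(X(J(-46)) + z(764)) = (266² - 431)*(1/(2080 - 46) + 2/(-2 + 764)) = (70756 - 431)*(1/2034 + 2/762) = 70325*(1/2034 + 2*(1/762)) = 70325*(1/2034 + 1/381) = 70325*(805/258318) = 56611625/258318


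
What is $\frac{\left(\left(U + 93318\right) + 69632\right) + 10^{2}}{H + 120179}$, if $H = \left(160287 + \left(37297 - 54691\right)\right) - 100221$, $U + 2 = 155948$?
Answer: $\frac{318996}{162851} \approx 1.9588$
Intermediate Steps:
$U = 155946$ ($U = -2 + 155948 = 155946$)
$H = 42672$ ($H = \left(160287 + \left(37297 - 54691\right)\right) - 100221 = \left(160287 - 17394\right) - 100221 = 142893 - 100221 = 42672$)
$\frac{\left(\left(U + 93318\right) + 69632\right) + 10^{2}}{H + 120179} = \frac{\left(\left(155946 + 93318\right) + 69632\right) + 10^{2}}{42672 + 120179} = \frac{\left(249264 + 69632\right) + 100}{162851} = \left(318896 + 100\right) \frac{1}{162851} = 318996 \cdot \frac{1}{162851} = \frac{318996}{162851}$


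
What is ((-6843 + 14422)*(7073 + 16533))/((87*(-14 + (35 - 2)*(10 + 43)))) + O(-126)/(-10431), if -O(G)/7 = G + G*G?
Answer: 7213986904/6032595 ≈ 1195.8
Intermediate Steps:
O(G) = -7*G - 7*G**2 (O(G) = -7*(G + G*G) = -7*(G + G**2) = -7*G - 7*G**2)
((-6843 + 14422)*(7073 + 16533))/((87*(-14 + (35 - 2)*(10 + 43)))) + O(-126)/(-10431) = ((-6843 + 14422)*(7073 + 16533))/((87*(-14 + (35 - 2)*(10 + 43)))) - 7*(-126)*(1 - 126)/(-10431) = (7579*23606)/((87*(-14 + 33*53))) - 7*(-126)*(-125)*(-1/10431) = 178909874/((87*(-14 + 1749))) - 110250*(-1/10431) = 178909874/((87*1735)) + 12250/1159 = 178909874/150945 + 12250/1159 = 178909874*(1/150945) + 12250/1159 = 6169306/5205 + 12250/1159 = 7213986904/6032595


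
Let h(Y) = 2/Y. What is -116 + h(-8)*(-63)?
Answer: -401/4 ≈ -100.25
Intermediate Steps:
-116 + h(-8)*(-63) = -116 + (2/(-8))*(-63) = -116 + (2*(-⅛))*(-63) = -116 - ¼*(-63) = -116 + 63/4 = -401/4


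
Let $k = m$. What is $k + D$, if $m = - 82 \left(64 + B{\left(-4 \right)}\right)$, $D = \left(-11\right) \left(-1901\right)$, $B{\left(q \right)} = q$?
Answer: $15991$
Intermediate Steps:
$D = 20911$
$m = -4920$ ($m = - 82 \left(64 - 4\right) = \left(-82\right) 60 = -4920$)
$k = -4920$
$k + D = -4920 + 20911 = 15991$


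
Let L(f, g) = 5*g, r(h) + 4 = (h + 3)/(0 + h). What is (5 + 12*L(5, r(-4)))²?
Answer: 48400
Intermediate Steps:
r(h) = -4 + (3 + h)/h (r(h) = -4 + (h + 3)/(0 + h) = -4 + (3 + h)/h)
(5 + 12*L(5, r(-4)))² = (5 + 12*(5*(-3 + 3/(-4))))² = (5 + 12*(5*(-3 + 3*(-¼))))² = (5 + 12*(5*(-3 - ¾)))² = (5 + 12*(5*(-15/4)))² = (5 + 12*(-75/4))² = (5 - 225)² = (-220)² = 48400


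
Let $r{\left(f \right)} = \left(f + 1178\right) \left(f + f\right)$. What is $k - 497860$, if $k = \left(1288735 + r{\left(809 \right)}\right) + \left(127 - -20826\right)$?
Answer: $4026794$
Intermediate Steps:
$r{\left(f \right)} = 2 f \left(1178 + f\right)$ ($r{\left(f \right)} = \left(1178 + f\right) 2 f = 2 f \left(1178 + f\right)$)
$k = 4524654$ ($k = \left(1288735 + 2 \cdot 809 \left(1178 + 809\right)\right) + \left(127 - -20826\right) = \left(1288735 + 2 \cdot 809 \cdot 1987\right) + \left(127 + 20826\right) = \left(1288735 + 3214966\right) + 20953 = 4503701 + 20953 = 4524654$)
$k - 497860 = 4524654 - 497860 = 4026794$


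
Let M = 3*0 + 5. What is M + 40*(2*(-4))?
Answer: -315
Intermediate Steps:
M = 5 (M = 0 + 5 = 5)
M + 40*(2*(-4)) = 5 + 40*(2*(-4)) = 5 + 40*(-8) = 5 - 320 = -315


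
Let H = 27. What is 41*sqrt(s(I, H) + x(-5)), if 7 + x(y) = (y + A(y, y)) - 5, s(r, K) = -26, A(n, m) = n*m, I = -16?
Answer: 123*I*sqrt(2) ≈ 173.95*I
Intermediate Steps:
A(n, m) = m*n
x(y) = -12 + y + y**2 (x(y) = -7 + ((y + y*y) - 5) = -7 + ((y + y**2) - 5) = -7 + (-5 + y + y**2) = -12 + y + y**2)
41*sqrt(s(I, H) + x(-5)) = 41*sqrt(-26 + (-12 - 5 + (-5)**2)) = 41*sqrt(-26 + (-12 - 5 + 25)) = 41*sqrt(-26 + 8) = 41*sqrt(-18) = 41*(3*I*sqrt(2)) = 123*I*sqrt(2)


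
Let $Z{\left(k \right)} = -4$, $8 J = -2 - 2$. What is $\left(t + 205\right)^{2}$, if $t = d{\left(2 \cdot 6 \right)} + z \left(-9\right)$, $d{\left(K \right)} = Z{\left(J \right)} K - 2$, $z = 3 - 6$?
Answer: $33124$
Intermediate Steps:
$J = - \frac{1}{2}$ ($J = \frac{-2 - 2}{8} = \frac{1}{8} \left(-4\right) = - \frac{1}{2} \approx -0.5$)
$z = -3$ ($z = 3 - 6 = -3$)
$d{\left(K \right)} = -2 - 4 K$ ($d{\left(K \right)} = - 4 K - 2 = -2 - 4 K$)
$t = -23$ ($t = \left(-2 - 4 \cdot 2 \cdot 6\right) - -27 = \left(-2 - 48\right) + 27 = -50 + 27 = -23$)
$\left(t + 205\right)^{2} = \left(-23 + 205\right)^{2} = 182^{2} = 33124$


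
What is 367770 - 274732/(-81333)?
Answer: 29912112142/81333 ≈ 3.6777e+5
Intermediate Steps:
367770 - 274732/(-81333) = 367770 - 274732*(-1)/81333 = 367770 - 1*(-274732/81333) = 367770 + 274732/81333 = 29912112142/81333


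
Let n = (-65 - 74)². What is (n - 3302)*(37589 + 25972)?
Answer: 1018183659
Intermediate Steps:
n = 19321 (n = (-139)² = 19321)
(n - 3302)*(37589 + 25972) = (19321 - 3302)*(37589 + 25972) = 16019*63561 = 1018183659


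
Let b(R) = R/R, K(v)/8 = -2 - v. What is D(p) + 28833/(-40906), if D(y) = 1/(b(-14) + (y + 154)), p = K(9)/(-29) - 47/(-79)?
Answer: -5192386607/7433029260 ≈ -0.69856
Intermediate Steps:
K(v) = -16 - 8*v (K(v) = 8*(-2 - v) = -16 - 8*v)
b(R) = 1
p = 8315/2291 (p = (-16 - 8*9)/(-29) - 47/(-79) = (-16 - 72)*(-1/29) - 47*(-1/79) = -88*(-1/29) + 47/79 = 88/29 + 47/79 = 8315/2291 ≈ 3.6294)
D(y) = 1/(155 + y) (D(y) = 1/(1 + (y + 154)) = 1/(1 + (154 + y)) = 1/(155 + y))
D(p) + 28833/(-40906) = 1/(155 + 8315/2291) + 28833/(-40906) = 1/(363420/2291) + 28833*(-1/40906) = 2291/363420 - 28833/40906 = -5192386607/7433029260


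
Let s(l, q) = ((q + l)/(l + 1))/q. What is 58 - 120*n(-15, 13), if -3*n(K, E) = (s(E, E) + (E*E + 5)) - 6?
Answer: 47486/7 ≈ 6783.7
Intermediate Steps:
s(l, q) = (l + q)/(q*(1 + l)) (s(l, q) = ((l + q)/(1 + l))/q = (l + q)/(q*(1 + l)))
n(K, E) = 1/3 - 2/(3*(1 + E)) - E**2/3 (n(K, E) = -(((E + E)/(E*(1 + E)) + (E*E + 5)) - 6)/3 = -(((2*E)/(E*(1 + E)) + (E**2 + 5)) - 6)/3 = -((2/(1 + E) + (5 + E**2)) - 6)/3 = -((5 + E**2 + 2/(1 + E)) - 6)/3 = -(-1 + E**2 + 2/(1 + E))/3 = 1/3 - 2/(3*(1 + E)) - E**2/3)
58 - 120*n(-15, 13) = 58 - 40*(-2 + (1 + 13)*(1 - 1*13**2))/(1 + 13) = 58 - 40*(-2 + 14*(1 - 1*169))/14 = 58 - 40*(-2 + 14*(1 - 169))/14 = 58 - 40*(-2 + 14*(-168))/14 = 58 - 40*(-2 - 2352)/14 = 58 - 40*(-2354)/14 = 58 - 120*(-1177/21) = 58 + 47080/7 = 47486/7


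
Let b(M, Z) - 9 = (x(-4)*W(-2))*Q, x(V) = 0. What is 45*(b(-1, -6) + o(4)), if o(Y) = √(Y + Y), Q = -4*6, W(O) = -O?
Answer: 405 + 90*√2 ≈ 532.28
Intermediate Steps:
Q = -24
o(Y) = √2*√Y (o(Y) = √(2*Y) = √2*√Y)
b(M, Z) = 9 (b(M, Z) = 9 + (0*(-1*(-2)))*(-24) = 9 + (0*2)*(-24) = 9 + 0*(-24) = 9 + 0 = 9)
45*(b(-1, -6) + o(4)) = 45*(9 + √2*√4) = 45*(9 + √2*2) = 45*(9 + 2*√2) = 405 + 90*√2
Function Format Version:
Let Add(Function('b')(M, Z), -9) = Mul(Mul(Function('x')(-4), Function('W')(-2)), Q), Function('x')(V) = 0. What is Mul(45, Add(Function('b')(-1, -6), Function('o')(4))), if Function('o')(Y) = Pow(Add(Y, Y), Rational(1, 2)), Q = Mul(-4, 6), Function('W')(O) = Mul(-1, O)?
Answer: Add(405, Mul(90, Pow(2, Rational(1, 2)))) ≈ 532.28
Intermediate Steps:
Q = -24
Function('o')(Y) = Mul(Pow(2, Rational(1, 2)), Pow(Y, Rational(1, 2))) (Function('o')(Y) = Pow(Mul(2, Y), Rational(1, 2)) = Mul(Pow(2, Rational(1, 2)), Pow(Y, Rational(1, 2))))
Function('b')(M, Z) = 9 (Function('b')(M, Z) = Add(9, Mul(Mul(0, Mul(-1, -2)), -24)) = Add(9, Mul(Mul(0, 2), -24)) = Add(9, Mul(0, -24)) = Add(9, 0) = 9)
Mul(45, Add(Function('b')(-1, -6), Function('o')(4))) = Mul(45, Add(9, Mul(Pow(2, Rational(1, 2)), Pow(4, Rational(1, 2))))) = Mul(45, Add(9, Mul(Pow(2, Rational(1, 2)), 2))) = Mul(45, Add(9, Mul(2, Pow(2, Rational(1, 2))))) = Add(405, Mul(90, Pow(2, Rational(1, 2))))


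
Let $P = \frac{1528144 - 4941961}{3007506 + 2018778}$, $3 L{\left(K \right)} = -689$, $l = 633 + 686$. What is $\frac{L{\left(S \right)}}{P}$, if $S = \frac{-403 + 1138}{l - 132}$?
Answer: $\frac{384789964}{1137939} \approx 338.15$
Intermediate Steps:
$l = 1319$
$S = \frac{735}{1187}$ ($S = \frac{-403 + 1138}{1319 - 132} = \frac{735}{1187} \approx 0.61921$)
$L{\left(K \right)} = - \frac{689}{3}$ ($L{\left(K \right)} = \frac{1}{3} \left(-689\right) = - \frac{689}{3}$)
$P = - \frac{379313}{558476}$ ($P = - \frac{3413817}{5026284} = \left(-3413817\right) \frac{1}{5026284} = - \frac{379313}{558476} \approx -0.67919$)
$\frac{L{\left(S \right)}}{P} = - \frac{689}{3 \left(- \frac{379313}{558476}\right)} = \left(- \frac{689}{3}\right) \left(- \frac{558476}{379313}\right) = \frac{384789964}{1137939}$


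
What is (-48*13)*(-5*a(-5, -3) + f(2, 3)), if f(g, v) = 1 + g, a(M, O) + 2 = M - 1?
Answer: -26832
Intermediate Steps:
a(M, O) = -3 + M (a(M, O) = -2 + (M - 1) = -2 + (-1 + M) = -3 + M)
(-48*13)*(-5*a(-5, -3) + f(2, 3)) = (-48*13)*(-5*(-3 - 5) + (1 + 2)) = -624*(-5*(-8) + 3) = -624*(40 + 3) = -624*43 = -26832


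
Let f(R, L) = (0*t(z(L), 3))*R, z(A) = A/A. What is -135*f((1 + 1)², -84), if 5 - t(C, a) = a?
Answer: 0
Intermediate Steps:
z(A) = 1
t(C, a) = 5 - a
f(R, L) = 0 (f(R, L) = (0*(5 - 1*3))*R = (0*(5 - 3))*R = (0*2)*R = 0*R = 0)
-135*f((1 + 1)², -84) = -135*0 = 0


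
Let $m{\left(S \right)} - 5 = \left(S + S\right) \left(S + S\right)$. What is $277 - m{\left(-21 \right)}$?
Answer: $-1492$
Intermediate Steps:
$m{\left(S \right)} = 5 + 4 S^{2}$ ($m{\left(S \right)} = 5 + \left(S + S\right) \left(S + S\right) = 5 + 2 S 2 S = 5 + 4 S^{2}$)
$277 - m{\left(-21 \right)} = 277 - \left(5 + 4 \left(-21\right)^{2}\right) = 277 - \left(5 + 4 \cdot 441\right) = 277 - \left(5 + 1764\right) = 277 - 1769 = -1492$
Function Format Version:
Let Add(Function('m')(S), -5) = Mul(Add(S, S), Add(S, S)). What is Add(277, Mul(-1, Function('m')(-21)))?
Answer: -1492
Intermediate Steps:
Function('m')(S) = Add(5, Mul(4, Pow(S, 2))) (Function('m')(S) = Add(5, Mul(Add(S, S), Add(S, S))) = Add(5, Mul(Mul(2, S), Mul(2, S))) = Add(5, Mul(4, Pow(S, 2))))
Add(277, Mul(-1, Function('m')(-21))) = Add(277, Mul(-1, Add(5, Mul(4, Pow(-21, 2))))) = Add(277, Mul(-1, Add(5, Mul(4, 441)))) = Add(277, Mul(-1, Add(5, 1764))) = Add(277, Mul(-1, 1769)) = Add(277, -1769) = -1492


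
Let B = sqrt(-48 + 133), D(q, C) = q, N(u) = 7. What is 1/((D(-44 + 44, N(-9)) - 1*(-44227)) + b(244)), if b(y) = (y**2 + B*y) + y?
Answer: 104007/10812395489 - 244*sqrt(85)/10812395489 ≈ 9.4112e-6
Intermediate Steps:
B = sqrt(85) ≈ 9.2195
b(y) = y + y**2 + y*sqrt(85) (b(y) = (y**2 + sqrt(85)*y) + y = (y**2 + y*sqrt(85)) + y = y + y**2 + y*sqrt(85))
1/((D(-44 + 44, N(-9)) - 1*(-44227)) + b(244)) = 1/(((-44 + 44) - 1*(-44227)) + 244*(1 + 244 + sqrt(85))) = 1/((0 + 44227) + 244*(245 + sqrt(85))) = 1/(44227 + (59780 + 244*sqrt(85))) = 1/(104007 + 244*sqrt(85))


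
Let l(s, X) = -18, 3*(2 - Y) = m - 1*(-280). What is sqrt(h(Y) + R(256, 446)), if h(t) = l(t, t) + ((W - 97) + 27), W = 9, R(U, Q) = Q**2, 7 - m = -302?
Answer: 3*sqrt(22093) ≈ 445.91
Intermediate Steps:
m = 309 (m = 7 - 1*(-302) = 7 + 302 = 309)
Y = -583/3 (Y = 2 - (309 - 1*(-280))/3 = 2 - (309 + 280)/3 = 2 - 1/3*589 = 2 - 589/3 = -583/3 ≈ -194.33)
h(t) = -79 (h(t) = -18 + ((9 - 97) + 27) = -18 + (-88 + 27) = -18 - 61 = -79)
sqrt(h(Y) + R(256, 446)) = sqrt(-79 + 446**2) = sqrt(-79 + 198916) = sqrt(198837) = 3*sqrt(22093)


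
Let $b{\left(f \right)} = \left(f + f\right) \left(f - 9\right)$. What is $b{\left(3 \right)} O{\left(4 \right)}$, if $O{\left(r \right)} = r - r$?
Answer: $0$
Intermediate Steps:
$O{\left(r \right)} = 0$
$b{\left(f \right)} = 2 f \left(-9 + f\right)$
$b{\left(3 \right)} O{\left(4 \right)} = 2 \cdot 3 \left(-9 + 3\right) 0 = 2 \cdot 3 \left(-6\right) 0 = \left(-36\right) 0 = 0$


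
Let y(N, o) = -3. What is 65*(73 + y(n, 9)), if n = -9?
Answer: 4550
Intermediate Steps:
65*(73 + y(n, 9)) = 65*(73 - 3) = 65*70 = 4550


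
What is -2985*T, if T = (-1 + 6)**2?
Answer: -74625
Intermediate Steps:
T = 25 (T = 5**2 = 25)
-2985*T = -2985*25 = -74625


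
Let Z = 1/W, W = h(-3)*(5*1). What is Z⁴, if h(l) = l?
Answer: 1/50625 ≈ 1.9753e-5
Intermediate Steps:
W = -15 ≈ -15.000
Z = -1/15 (Z = 1/(-15) = -1/15 ≈ -0.066667)
Z⁴ = (-1/15)⁴ = 1/50625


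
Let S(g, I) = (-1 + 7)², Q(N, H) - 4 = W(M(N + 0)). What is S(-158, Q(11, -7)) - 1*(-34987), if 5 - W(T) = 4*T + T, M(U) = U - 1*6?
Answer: 35023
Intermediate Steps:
M(U) = -6 + U (M(U) = U - 6 = -6 + U)
W(T) = 5 - 5*T (W(T) = 5 - (4*T + T) = 5 - 5*T)
Q(N, H) = 39 - 5*N (Q(N, H) = 4 + (5 - 5*(-6 + (N + 0))) = 4 + (5 - 5*(-6 + N)) = 4 + (5 + (30 - 5*N)) = 4 + (35 - 5*N) = 39 - 5*N)
S(g, I) = 36 (S(g, I) = 6² = 36)
S(-158, Q(11, -7)) - 1*(-34987) = 36 - 1*(-34987) = 36 + 34987 = 35023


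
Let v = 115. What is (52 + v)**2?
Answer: 27889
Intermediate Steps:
(52 + v)**2 = (52 + 115)**2 = 167**2 = 27889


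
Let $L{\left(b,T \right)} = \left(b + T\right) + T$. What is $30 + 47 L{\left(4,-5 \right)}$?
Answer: $-252$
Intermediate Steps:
$L{\left(b,T \right)} = b + 2 T$ ($L{\left(b,T \right)} = \left(T + b\right) + T = b + 2 T$)
$30 + 47 L{\left(4,-5 \right)} = 30 + 47 \left(4 + 2 \left(-5\right)\right) = 30 + 47 \left(4 - 10\right) = 30 + 47 \left(-6\right) = 30 - 282 = -252$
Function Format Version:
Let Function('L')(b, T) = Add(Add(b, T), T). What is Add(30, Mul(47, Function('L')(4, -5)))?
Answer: -252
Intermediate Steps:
Function('L')(b, T) = Add(b, Mul(2, T)) (Function('L')(b, T) = Add(Add(T, b), T) = Add(b, Mul(2, T)))
Add(30, Mul(47, Function('L')(4, -5))) = Add(30, Mul(47, Add(4, Mul(2, -5)))) = Add(30, Mul(47, Add(4, -10))) = Add(30, Mul(47, -6)) = Add(30, -282) = -252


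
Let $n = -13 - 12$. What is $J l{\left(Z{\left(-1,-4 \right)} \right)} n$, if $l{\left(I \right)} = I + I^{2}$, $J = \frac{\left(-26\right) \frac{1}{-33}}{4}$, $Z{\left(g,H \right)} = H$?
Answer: $- \frac{650}{11} \approx -59.091$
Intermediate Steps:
$J = \frac{13}{66}$ ($J = \left(-26\right) \left(- \frac{1}{33}\right) \frac{1}{4} = \frac{26}{33} \cdot \frac{1}{4} = \frac{13}{66} \approx 0.19697$)
$n = -25$
$J l{\left(Z{\left(-1,-4 \right)} \right)} n = \frac{13 \left(- 4 \left(1 - 4\right)\right)}{66} \left(-25\right) = \frac{13 \left(\left(-4\right) \left(-3\right)\right)}{66} \left(-25\right) = \frac{13}{66} \cdot 12 \left(-25\right) = \frac{26}{11} \left(-25\right) = - \frac{650}{11}$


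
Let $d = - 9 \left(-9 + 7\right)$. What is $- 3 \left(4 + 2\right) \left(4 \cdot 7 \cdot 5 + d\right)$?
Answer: $-2844$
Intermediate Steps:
$d = 18$ ($d = \left(-9\right) \left(-2\right) = 18$)
$- 3 \left(4 + 2\right) \left(4 \cdot 7 \cdot 5 + d\right) = - 3 \left(4 + 2\right) \left(4 \cdot 7 \cdot 5 + 18\right) = \left(-3\right) 6 \left(28 \cdot 5 + 18\right) = - 18 \left(140 + 18\right) = \left(-18\right) 158 = -2844$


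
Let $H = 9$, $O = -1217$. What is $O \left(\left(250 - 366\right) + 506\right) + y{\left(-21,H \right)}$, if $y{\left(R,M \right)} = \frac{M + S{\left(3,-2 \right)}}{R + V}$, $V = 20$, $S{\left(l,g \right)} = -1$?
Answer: $-474638$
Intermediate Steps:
$y{\left(R,M \right)} = \frac{-1 + M}{20 + R}$ ($y{\left(R,M \right)} = \frac{M - 1}{R + 20} = \frac{-1 + M}{20 + R}$)
$O \left(\left(250 - 366\right) + 506\right) + y{\left(-21,H \right)} = - 1217 \left(\left(250 - 366\right) + 506\right) + \frac{-1 + 9}{20 - 21} = - 1217 \left(-116 + 506\right) + \frac{1}{-1} \cdot 8 = \left(-1217\right) 390 - 8 = -474630 - 8 = -474638$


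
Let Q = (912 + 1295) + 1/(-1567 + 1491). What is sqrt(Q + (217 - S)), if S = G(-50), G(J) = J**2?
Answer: I*sqrt(109763)/38 ≈ 8.7186*I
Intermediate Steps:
S = 2500 (S = (-50)**2 = 2500)
Q = 167731/76 (Q = 2207 + 1/(-76) = 2207 - 1/76 = 167731/76 ≈ 2207.0)
sqrt(Q + (217 - S)) = sqrt(167731/76 + (217 - 1*2500)) = sqrt(167731/76 + (217 - 2500)) = sqrt(167731/76 - 2283) = sqrt(-5777/76) = I*sqrt(109763)/38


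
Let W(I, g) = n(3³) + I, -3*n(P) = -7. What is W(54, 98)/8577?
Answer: 169/25731 ≈ 0.0065680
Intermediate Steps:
n(P) = 7/3 (n(P) = -⅓*(-7) = 7/3)
W(I, g) = 7/3 + I
W(54, 98)/8577 = (7/3 + 54)/8577 = (169/3)*(1/8577) = 169/25731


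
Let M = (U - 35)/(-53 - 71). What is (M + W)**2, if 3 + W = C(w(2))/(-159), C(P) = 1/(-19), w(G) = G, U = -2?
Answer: 1023963871921/140328156816 ≈ 7.2969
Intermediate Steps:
C(P) = -1/19
M = 37/124 (M = (-2 - 35)/(-53 - 71) = -37/(-124) = -37*(-1/124) = 37/124 ≈ 0.29839)
W = -9062/3021 (W = -3 - 1/19/(-159) = -3 - 1/19*(-1/159) = -3 + 1/3021 = -9062/3021 ≈ -2.9997)
(M + W)**2 = (37/124 - 9062/3021)**2 = (-1011911/374604)**2 = 1023963871921/140328156816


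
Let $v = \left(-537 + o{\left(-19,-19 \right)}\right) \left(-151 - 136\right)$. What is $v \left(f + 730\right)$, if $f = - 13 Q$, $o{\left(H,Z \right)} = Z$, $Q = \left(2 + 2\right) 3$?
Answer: $91594328$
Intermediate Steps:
$Q = 12$ ($Q = 4 \cdot 3 = 12$)
$v = 159572$ ($v = \left(-537 - 19\right) \left(-151 - 136\right) = \left(-556\right) \left(-287\right) = 159572$)
$f = -156$ ($f = \left(-13\right) 12 = -156$)
$v \left(f + 730\right) = 159572 \left(-156 + 730\right) = 159572 \cdot 574 = 91594328$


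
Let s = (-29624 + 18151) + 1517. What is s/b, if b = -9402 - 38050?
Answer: 2489/11863 ≈ 0.20981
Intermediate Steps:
s = -9956 (s = -11473 + 1517 = -9956)
b = -47452
s/b = -9956/(-47452) = -9956*(-1/47452) = 2489/11863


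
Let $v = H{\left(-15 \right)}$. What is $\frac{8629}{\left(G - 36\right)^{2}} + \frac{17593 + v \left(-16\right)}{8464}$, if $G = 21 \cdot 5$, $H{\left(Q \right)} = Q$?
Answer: $\frac{298561}{76176} \approx 3.9194$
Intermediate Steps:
$v = -15$
$G = 105$
$\frac{8629}{\left(G - 36\right)^{2}} + \frac{17593 + v \left(-16\right)}{8464} = \frac{8629}{\left(105 - 36\right)^{2}} + \frac{17593 - -240}{8464} = \frac{8629}{69^{2}} + \left(17593 + 240\right) \frac{1}{8464} = \frac{8629}{4761} + 17833 \cdot \frac{1}{8464} = 8629 \cdot \frac{1}{4761} + \frac{17833}{8464} = \frac{8629}{4761} + \frac{17833}{8464} = \frac{298561}{76176}$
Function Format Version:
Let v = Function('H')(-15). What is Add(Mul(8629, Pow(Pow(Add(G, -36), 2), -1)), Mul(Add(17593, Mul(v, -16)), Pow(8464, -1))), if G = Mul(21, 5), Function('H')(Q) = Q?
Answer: Rational(298561, 76176) ≈ 3.9194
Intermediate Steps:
v = -15
G = 105
Add(Mul(8629, Pow(Pow(Add(G, -36), 2), -1)), Mul(Add(17593, Mul(v, -16)), Pow(8464, -1))) = Add(Mul(8629, Pow(Pow(Add(105, -36), 2), -1)), Mul(Add(17593, Mul(-15, -16)), Pow(8464, -1))) = Add(Mul(8629, Pow(Pow(69, 2), -1)), Mul(Add(17593, 240), Rational(1, 8464))) = Add(Mul(8629, Pow(4761, -1)), Mul(17833, Rational(1, 8464))) = Add(Mul(8629, Rational(1, 4761)), Rational(17833, 8464)) = Add(Rational(8629, 4761), Rational(17833, 8464)) = Rational(298561, 76176)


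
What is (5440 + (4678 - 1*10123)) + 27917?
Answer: 27912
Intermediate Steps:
(5440 + (4678 - 1*10123)) + 27917 = (5440 + (4678 - 10123)) + 27917 = (5440 - 5445) + 27917 = -5 + 27917 = 27912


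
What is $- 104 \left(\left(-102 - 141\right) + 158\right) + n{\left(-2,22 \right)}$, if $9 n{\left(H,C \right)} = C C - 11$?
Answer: $\frac{80033}{9} \approx 8892.6$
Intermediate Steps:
$n{\left(H,C \right)} = - \frac{11}{9} + \frac{C^{2}}{9}$ ($n{\left(H,C \right)} = \frac{C C - 11}{9} = \frac{C^{2} - 11}{9} = \frac{-11 + C^{2}}{9} = - \frac{11}{9} + \frac{C^{2}}{9}$)
$- 104 \left(\left(-102 - 141\right) + 158\right) + n{\left(-2,22 \right)} = - 104 \left(\left(-102 - 141\right) + 158\right) - \left(\frac{11}{9} - \frac{22^{2}}{9}\right) = - 104 \left(-243 + 158\right) + \left(- \frac{11}{9} + \frac{1}{9} \cdot 484\right) = \left(-104\right) \left(-85\right) + \left(- \frac{11}{9} + \frac{484}{9}\right) = 8840 + \frac{473}{9} = \frac{80033}{9}$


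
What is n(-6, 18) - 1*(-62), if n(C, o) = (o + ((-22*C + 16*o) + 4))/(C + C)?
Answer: 151/6 ≈ 25.167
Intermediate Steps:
n(C, o) = (4 - 22*C + 17*o)/(2*C) (n(C, o) = (o + (4 - 22*C + 16*o))/((2*C)) = (4 - 22*C + 17*o)*(1/(2*C)) = (4 - 22*C + 17*o)/(2*C))
n(-6, 18) - 1*(-62) = (½)*(4 - 22*(-6) + 17*18)/(-6) - 1*(-62) = (½)*(-⅙)*(4 + 132 + 306) + 62 = (½)*(-⅙)*442 + 62 = -221/6 + 62 = 151/6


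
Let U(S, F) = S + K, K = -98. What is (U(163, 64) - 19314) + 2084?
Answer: -17165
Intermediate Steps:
U(S, F) = -98 + S (U(S, F) = S - 98 = -98 + S)
(U(163, 64) - 19314) + 2084 = ((-98 + 163) - 19314) + 2084 = (65 - 19314) + 2084 = -19249 + 2084 = -17165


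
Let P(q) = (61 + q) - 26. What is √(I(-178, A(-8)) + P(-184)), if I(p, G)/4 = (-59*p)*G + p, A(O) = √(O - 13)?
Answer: √(-861 + 42008*I*√21) ≈ 309.55 + 310.94*I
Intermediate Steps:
P(q) = 35 + q
A(O) = √(-13 + O)
I(p, G) = 4*p - 236*G*p (I(p, G) = 4*((-59*p)*G + p) = 4*(-59*G*p + p) = 4*(p - 59*G*p) = 4*p - 236*G*p)
√(I(-178, A(-8)) + P(-184)) = √(4*(-178)*(1 - 59*√(-13 - 8)) + (35 - 184)) = √(4*(-178)*(1 - 59*I*√21) - 149) = √((-712 + 42008*I*√21) - 149) = √(-861 + 42008*I*√21)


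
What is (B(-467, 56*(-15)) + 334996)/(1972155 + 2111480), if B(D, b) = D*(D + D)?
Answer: 771174/4083635 ≈ 0.18884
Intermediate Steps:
B(D, b) = 2*D² (B(D, b) = D*(2*D) = 2*D²)
(B(-467, 56*(-15)) + 334996)/(1972155 + 2111480) = (2*(-467)² + 334996)/(1972155 + 2111480) = (2*218089 + 334996)/4083635 = (436178 + 334996)*(1/4083635) = 771174*(1/4083635) = 771174/4083635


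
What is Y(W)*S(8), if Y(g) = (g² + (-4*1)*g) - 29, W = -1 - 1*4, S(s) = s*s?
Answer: 1024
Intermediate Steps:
S(s) = s²
W = -5 (W = -1 - 4 = -5)
Y(g) = -29 + g² - 4*g (Y(g) = (g² - 4*g) - 29 = -29 + g² - 4*g)
Y(W)*S(8) = (-29 + (-5)² - 4*(-5))*8² = (-29 + 25 + 20)*64 = 16*64 = 1024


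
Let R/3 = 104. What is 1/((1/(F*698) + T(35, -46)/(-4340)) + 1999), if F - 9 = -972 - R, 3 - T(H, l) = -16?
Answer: 386238300/772088670361 ≈ 0.00050025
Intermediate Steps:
R = 312 (R = 3*104 = 312)
T(H, l) = 19 (T(H, l) = 3 - 1*(-16) = 3 + 16 = 19)
F = -1275 (F = 9 + (-972 - 1*312) = 9 + (-972 - 312) = 9 - 1284 = -1275)
1/((1/(F*698) + T(35, -46)/(-4340)) + 1999) = 1/((1/(-1275*698) + 19/(-4340)) + 1999) = 1/((-1/1275*1/698 + 19*(-1/4340)) + 1999) = 1/((-1/889950 - 19/4340) + 1999) = 1/(-1691339/386238300 + 1999) = 1/(772088670361/386238300) = 386238300/772088670361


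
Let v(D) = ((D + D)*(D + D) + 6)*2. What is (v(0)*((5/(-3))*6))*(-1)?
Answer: 120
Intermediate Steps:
v(D) = 12 + 8*D² (v(D) = ((2*D)*(2*D) + 6)*2 = (4*D² + 6)*2 = (6 + 4*D²)*2 = 12 + 8*D²)
(v(0)*((5/(-3))*6))*(-1) = ((12 + 8*0²)*((5/(-3))*6))*(-1) = ((12 + 8*0)*((5*(-⅓))*6))*(-1) = ((12 + 0)*(-5/3*6))*(-1) = (12*(-10))*(-1) = -120*(-1) = 120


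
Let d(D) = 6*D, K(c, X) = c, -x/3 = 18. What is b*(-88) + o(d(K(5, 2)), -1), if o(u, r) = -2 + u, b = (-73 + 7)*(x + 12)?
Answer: -243908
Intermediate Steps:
x = -54 (x = -3*18 = -54)
b = 2772 (b = (-73 + 7)*(-54 + 12) = -66*(-42) = 2772)
b*(-88) + o(d(K(5, 2)), -1) = 2772*(-88) + (-2 + 6*5) = -243936 + (-2 + 30) = -243936 + 28 = -243908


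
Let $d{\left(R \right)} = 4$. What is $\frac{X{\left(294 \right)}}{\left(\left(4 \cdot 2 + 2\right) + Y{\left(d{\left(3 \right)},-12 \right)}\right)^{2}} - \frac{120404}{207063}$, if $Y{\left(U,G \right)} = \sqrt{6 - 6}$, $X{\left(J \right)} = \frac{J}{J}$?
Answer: $- \frac{11833337}{20706300} \approx -0.57148$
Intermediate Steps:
$X{\left(J \right)} = 1$
$Y{\left(U,G \right)} = 0$ ($Y{\left(U,G \right)} = \sqrt{0} = 0$)
$\frac{X{\left(294 \right)}}{\left(\left(4 \cdot 2 + 2\right) + Y{\left(d{\left(3 \right)},-12 \right)}\right)^{2}} - \frac{120404}{207063} = 1 \frac{1}{\left(\left(4 \cdot 2 + 2\right) + 0\right)^{2}} - \frac{120404}{207063} = 1 \frac{1}{\left(\left(8 + 2\right) + 0\right)^{2}} - \frac{120404}{207063} = 1 \frac{1}{\left(10 + 0\right)^{2}} - \frac{120404}{207063} = 1 \frac{1}{10^{2}} - \frac{120404}{207063} = 1 \cdot \frac{1}{100} - \frac{120404}{207063} = \frac{1}{100} - \frac{120404}{207063} = - \frac{11833337}{20706300}$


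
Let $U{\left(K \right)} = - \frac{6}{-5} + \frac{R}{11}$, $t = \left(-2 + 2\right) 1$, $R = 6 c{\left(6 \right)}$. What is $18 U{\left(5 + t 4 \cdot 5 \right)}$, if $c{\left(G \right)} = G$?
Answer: $\frac{4428}{55} \approx 80.509$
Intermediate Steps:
$R = 36$ ($R = 6 \cdot 6 = 36$)
$t = 0$ ($t = 0 \cdot 1 = 0$)
$U{\left(K \right)} = \frac{246}{55}$ ($U{\left(K \right)} = - \frac{6}{-5} + \frac{36}{11} = \left(-6\right) \left(- \frac{1}{5}\right) + 36 \cdot \frac{1}{11} = \frac{6}{5} + \frac{36}{11} = \frac{246}{55}$)
$18 U{\left(5 + t 4 \cdot 5 \right)} = 18 \cdot \frac{246}{55} = \frac{4428}{55}$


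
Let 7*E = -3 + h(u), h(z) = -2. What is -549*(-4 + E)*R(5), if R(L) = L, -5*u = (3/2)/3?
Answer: 90585/7 ≈ 12941.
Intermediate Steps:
u = -1/10 (u = -3/2/(5*3) = -3*(1/2)/(5*3) = -3/(10*3) = -1/5*1/2 = -1/10 ≈ -0.10000)
E = -5/7 (E = (-3 - 2)/7 = (1/7)*(-5) = -5/7 ≈ -0.71429)
-549*(-4 + E)*R(5) = -549*(-4 - 5/7)*5 = -(-18117)*5/7 = -549*(-165/7) = 90585/7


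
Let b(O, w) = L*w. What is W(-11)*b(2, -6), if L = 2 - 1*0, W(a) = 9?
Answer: -108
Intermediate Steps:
L = 2 (L = 2 + 0 = 2)
b(O, w) = 2*w
W(-11)*b(2, -6) = 9*(2*(-6)) = 9*(-12) = -108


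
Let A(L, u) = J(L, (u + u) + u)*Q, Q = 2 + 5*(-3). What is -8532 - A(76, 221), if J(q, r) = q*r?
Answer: 646512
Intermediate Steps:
Q = -13 (Q = 2 - 15 = -13)
A(L, u) = -39*L*u (A(L, u) = (L*((u + u) + u))*(-13) = (L*(2*u + u))*(-13) = (L*(3*u))*(-13) = (3*L*u)*(-13) = -39*L*u)
-8532 - A(76, 221) = -8532 - (-39)*76*221 = -8532 - 1*(-655044) = -8532 + 655044 = 646512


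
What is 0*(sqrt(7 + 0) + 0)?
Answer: 0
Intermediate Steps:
0*(sqrt(7 + 0) + 0) = 0*(sqrt(7) + 0) = 0*sqrt(7) = 0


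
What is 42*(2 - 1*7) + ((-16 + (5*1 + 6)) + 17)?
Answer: -198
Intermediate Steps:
42*(2 - 1*7) + ((-16 + (5*1 + 6)) + 17) = 42*(2 - 7) + ((-16 + (5 + 6)) + 17) = 42*(-5) + ((-16 + 11) + 17) = -210 + (-5 + 17) = -210 + 12 = -198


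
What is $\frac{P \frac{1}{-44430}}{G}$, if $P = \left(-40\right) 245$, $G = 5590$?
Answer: $\frac{98}{2483637} \approx 3.9458 \cdot 10^{-5}$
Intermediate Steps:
$P = -9800$
$\frac{P \frac{1}{-44430}}{G} = \frac{\left(-9800\right) \frac{1}{-44430}}{5590} = \left(-9800\right) \left(- \frac{1}{44430}\right) \frac{1}{5590} = \frac{980}{4443} \cdot \frac{1}{5590} = \frac{98}{2483637}$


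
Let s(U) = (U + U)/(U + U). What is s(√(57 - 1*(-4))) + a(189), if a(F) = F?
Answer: 190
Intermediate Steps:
s(U) = 1 (s(U) = (2*U)/((2*U)) = (2*U)*(1/(2*U)) = 1)
s(√(57 - 1*(-4))) + a(189) = 1 + 189 = 190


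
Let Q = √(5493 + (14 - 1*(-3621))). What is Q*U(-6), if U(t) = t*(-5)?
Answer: 60*√2282 ≈ 2866.2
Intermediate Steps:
U(t) = -5*t
Q = 2*√2282 (Q = √(5493 + (14 + 3621)) = √(5493 + 3635) = √9128 = 2*√2282 ≈ 95.541)
Q*U(-6) = (2*√2282)*(-5*(-6)) = (2*√2282)*30 = 60*√2282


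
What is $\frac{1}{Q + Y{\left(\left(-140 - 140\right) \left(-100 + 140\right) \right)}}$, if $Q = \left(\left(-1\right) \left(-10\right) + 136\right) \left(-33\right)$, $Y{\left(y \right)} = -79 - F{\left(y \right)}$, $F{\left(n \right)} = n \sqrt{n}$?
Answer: $- \frac{4897}{1404951980609} - \frac{448000 i \sqrt{7}}{1404951980609} \approx -3.4855 \cdot 10^{-9} - 8.4366 \cdot 10^{-7} i$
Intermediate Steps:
$F{\left(n \right)} = n^{\frac{3}{2}}$
$Y{\left(y \right)} = -79 - y^{\frac{3}{2}}$
$Q = -4818$ ($Q = \left(10 + 136\right) \left(-33\right) = 146 \left(-33\right) = -4818$)
$\frac{1}{Q + Y{\left(\left(-140 - 140\right) \left(-100 + 140\right) \right)}} = \frac{1}{-4818 - \left(79 + \left(\left(-140 - 140\right) \left(-100 + 140\right)\right)^{\frac{3}{2}}\right)} = \frac{1}{-4818 - \left(79 + \left(\left(-280\right) 40\right)^{\frac{3}{2}}\right)} = \frac{1}{-4818 - \left(79 + \left(-11200\right)^{\frac{3}{2}}\right)} = \frac{1}{-4818 - \left(79 - 448000 i \sqrt{7}\right)} = \frac{1}{-4897 + 448000 i \sqrt{7}}$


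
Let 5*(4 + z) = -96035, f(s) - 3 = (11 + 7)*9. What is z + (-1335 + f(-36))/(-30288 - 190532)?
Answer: -424217185/22082 ≈ -19211.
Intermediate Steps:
f(s) = 165 (f(s) = 3 + (11 + 7)*9 = 3 + 18*9 = 3 + 162 = 165)
z = -19211 (z = -4 + (⅕)*(-96035) = -4 - 19207 = -19211)
z + (-1335 + f(-36))/(-30288 - 190532) = -19211 + (-1335 + 165)/(-30288 - 190532) = -19211 - 1170/(-220820) = -19211 - 1170*(-1/220820) = -19211 + 117/22082 = -424217185/22082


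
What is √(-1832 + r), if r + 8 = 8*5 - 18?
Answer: 3*I*√202 ≈ 42.638*I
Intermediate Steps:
r = 14 (r = -8 + (8*5 - 18) = -8 + (40 - 18) = -8 + 22 = 14)
√(-1832 + r) = √(-1832 + 14) = √(-1818) = 3*I*√202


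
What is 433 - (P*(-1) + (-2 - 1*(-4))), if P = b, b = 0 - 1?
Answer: 430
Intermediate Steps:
b = -1
P = -1
433 - (P*(-1) + (-2 - 1*(-4))) = 433 - (-1*(-1) + (-2 - 1*(-4))) = 433 - (1 + (-2 + 4)) = 433 - (1 + 2) = 433 - 1*3 = 433 - 3 = 430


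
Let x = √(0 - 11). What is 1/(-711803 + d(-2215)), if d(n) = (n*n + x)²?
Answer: -I/(-24071043038811*I + 9812450*√11) ≈ 4.1544e-14 - 5.6167e-20*I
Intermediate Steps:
x = I*√11 (x = √(-11) = I*√11 ≈ 3.3166*I)
d(n) = (n² + I*√11)² (d(n) = (n*n + I*√11)² = (n² + I*√11)²)
1/(-711803 + d(-2215)) = 1/(-711803 + ((-2215)² + I*√11)²) = 1/(-711803 + (4906225 + I*√11)²)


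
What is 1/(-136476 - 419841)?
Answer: -1/556317 ≈ -1.7975e-6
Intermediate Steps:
1/(-136476 - 419841) = 1/(-556317) = -1/556317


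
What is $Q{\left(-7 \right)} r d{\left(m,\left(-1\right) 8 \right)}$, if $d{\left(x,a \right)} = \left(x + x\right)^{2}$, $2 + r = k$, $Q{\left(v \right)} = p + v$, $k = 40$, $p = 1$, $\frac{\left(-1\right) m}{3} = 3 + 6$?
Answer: $-664848$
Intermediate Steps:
$m = -27$ ($m = - 3 \left(3 + 6\right) = \left(-3\right) 9 = -27$)
$Q{\left(v \right)} = 1 + v$
$r = 38$ ($r = -2 + 40 = 38$)
$d{\left(x,a \right)} = 4 x^{2}$ ($d{\left(x,a \right)} = \left(2 x\right)^{2} = 4 x^{2}$)
$Q{\left(-7 \right)} r d{\left(m,\left(-1\right) 8 \right)} = \left(1 - 7\right) 38 \cdot 4 \left(-27\right)^{2} = \left(-6\right) 38 \cdot 4 \cdot 729 = \left(-228\right) 2916 = -664848$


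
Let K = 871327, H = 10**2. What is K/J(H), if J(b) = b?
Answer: 871327/100 ≈ 8713.3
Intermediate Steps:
H = 100
K/J(H) = 871327/100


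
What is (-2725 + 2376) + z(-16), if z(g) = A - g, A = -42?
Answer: -375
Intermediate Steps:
z(g) = -42 - g
(-2725 + 2376) + z(-16) = (-2725 + 2376) + (-42 - 1*(-16)) = -349 + (-42 + 16) = -349 - 26 = -375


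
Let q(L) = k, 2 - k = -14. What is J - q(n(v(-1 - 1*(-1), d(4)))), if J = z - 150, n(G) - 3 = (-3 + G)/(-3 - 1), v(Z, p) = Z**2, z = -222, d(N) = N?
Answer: -388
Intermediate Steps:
k = 16 (k = 2 - 1*(-14) = 2 + 14 = 16)
n(G) = 15/4 - G/4 (n(G) = 3 + (-3 + G)/(-3 - 1) = 3 + (-3 + G)/(-4) = 3 + (-3 + G)*(-1/4) = 3 + (3/4 - G/4) = 15/4 - G/4)
q(L) = 16
J = -372 (J = -222 - 150 = -372)
J - q(n(v(-1 - 1*(-1), d(4)))) = -372 - 1*16 = -372 - 16 = -388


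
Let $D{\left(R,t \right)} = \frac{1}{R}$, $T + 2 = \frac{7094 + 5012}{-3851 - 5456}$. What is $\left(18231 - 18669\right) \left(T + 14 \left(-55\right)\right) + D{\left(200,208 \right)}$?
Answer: $\frac{630466845307}{1861400} \approx 3.3871 \cdot 10^{5}$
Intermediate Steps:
$T = - \frac{30720}{9307}$ ($T = -2 + \frac{7094 + 5012}{-3851 - 5456} = -2 + \frac{12106}{-9307} = -2 + 12106 \left(- \frac{1}{9307}\right) = -2 - \frac{12106}{9307} = - \frac{30720}{9307} \approx -3.3007$)
$\left(18231 - 18669\right) \left(T + 14 \left(-55\right)\right) + D{\left(200,208 \right)} = \left(18231 - 18669\right) \left(- \frac{30720}{9307} + 14 \left(-55\right)\right) + \frac{1}{200} = - 438 \left(- \frac{30720}{9307} - 770\right) + \frac{1}{200} = \left(-438\right) \left(- \frac{7197110}{9307}\right) + \frac{1}{200} = \frac{3152334180}{9307} + \frac{1}{200} = \frac{630466845307}{1861400}$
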